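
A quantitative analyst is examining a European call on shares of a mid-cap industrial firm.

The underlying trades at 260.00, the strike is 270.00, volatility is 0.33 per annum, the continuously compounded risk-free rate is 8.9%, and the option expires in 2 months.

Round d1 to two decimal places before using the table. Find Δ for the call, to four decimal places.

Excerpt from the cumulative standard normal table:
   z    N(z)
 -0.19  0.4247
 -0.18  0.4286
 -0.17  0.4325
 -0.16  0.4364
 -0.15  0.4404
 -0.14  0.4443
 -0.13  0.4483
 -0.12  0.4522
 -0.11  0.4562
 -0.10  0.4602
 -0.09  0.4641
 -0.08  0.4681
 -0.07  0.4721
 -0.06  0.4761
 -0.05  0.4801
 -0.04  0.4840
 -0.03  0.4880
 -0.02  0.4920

T = 0.1667;  σ√T = 0.1347
ln(S/K) + (r + σ²/2)T = ln(260/270) + (0.089 + 0.33²/2)·0.1667 = -0.0377 + 0.0239 = -0.0138
d₁ = -0.0138 / 0.1347 = -0.1027 which rounds to -0.10
N(d₁) = N(-0.10) = 0.4602
Δ_call = N(d₁) = 0.4602

0.4602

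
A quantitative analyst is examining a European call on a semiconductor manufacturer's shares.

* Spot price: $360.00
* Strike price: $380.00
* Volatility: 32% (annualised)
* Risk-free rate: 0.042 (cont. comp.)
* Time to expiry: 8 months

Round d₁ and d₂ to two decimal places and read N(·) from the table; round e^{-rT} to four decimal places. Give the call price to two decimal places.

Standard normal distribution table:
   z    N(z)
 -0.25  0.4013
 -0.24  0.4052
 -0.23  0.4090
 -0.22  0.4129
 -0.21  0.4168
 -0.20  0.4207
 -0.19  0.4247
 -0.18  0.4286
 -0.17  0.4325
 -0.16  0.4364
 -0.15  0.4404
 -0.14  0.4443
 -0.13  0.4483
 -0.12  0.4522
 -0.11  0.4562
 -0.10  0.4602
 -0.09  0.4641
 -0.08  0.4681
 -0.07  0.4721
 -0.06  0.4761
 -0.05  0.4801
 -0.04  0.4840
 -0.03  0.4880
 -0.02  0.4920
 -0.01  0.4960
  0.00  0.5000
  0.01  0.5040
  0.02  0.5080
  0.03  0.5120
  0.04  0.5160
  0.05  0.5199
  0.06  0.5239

σ√T = 0.32 × 0.8165 = 0.2613
ln(S/K) + (r + σ²/2)T = ln(360/380) + (0.042 + 0.32²/2)·0.6667 = -0.0541 + 0.0621 = 0.0081
d₁ = 0.0081 / 0.2613 = 0.0309 ≈ 0.03
d₂ = d₁ − σ√T = 0.0309 − 0.2613 = -0.2304 ≈ -0.23
e^(−rT) = e^(−0.042·0.6667) = 0.9724
C = 360·N(0.03) − 380·0.9724·N(-0.23) = 360·0.5120 − 380·0.9724·0.4090 = 184.3200 − 151.1304 = 33.1896

$33.19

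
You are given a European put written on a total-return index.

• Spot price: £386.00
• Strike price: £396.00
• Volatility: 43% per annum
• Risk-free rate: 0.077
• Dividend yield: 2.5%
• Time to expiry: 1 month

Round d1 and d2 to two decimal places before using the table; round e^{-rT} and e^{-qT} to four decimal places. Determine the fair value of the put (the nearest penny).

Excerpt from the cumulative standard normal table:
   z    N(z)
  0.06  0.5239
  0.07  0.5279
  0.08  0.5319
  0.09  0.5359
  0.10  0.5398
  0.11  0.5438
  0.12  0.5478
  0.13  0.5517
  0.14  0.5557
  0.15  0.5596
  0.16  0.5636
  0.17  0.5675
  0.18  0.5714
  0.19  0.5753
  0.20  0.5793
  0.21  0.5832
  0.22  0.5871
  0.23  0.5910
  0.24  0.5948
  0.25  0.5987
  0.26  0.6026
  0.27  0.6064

£23.07

σ√T = 0.43 × 0.2887 = 0.1241
ln(S/K) + (r − q + σ²/2)T = ln(386/396) + (0.077 − 0.025 + 0.43²/2)·0.08333 = -0.0256 + 0.0120 = -0.0135
d₁ = -0.0135 / 0.1241 = -0.1091 which rounds to -0.11
d₂ = d₁ − σ√T = -0.1091 − 0.1241 = -0.2332 which rounds to -0.23
e^(−qT) = e^(−0.025·0.08333) = 0.9979;  e^(−rT) = e^(−0.077·0.08333) = 0.9936
N(−d₂) = N(0.23) = 0.5910;  N(−d₁) = N(0.11) = 0.5438
P = 396·0.9936·0.5910 − 386·0.9979·0.5438 = 232.5382 − 209.4660 = 23.0722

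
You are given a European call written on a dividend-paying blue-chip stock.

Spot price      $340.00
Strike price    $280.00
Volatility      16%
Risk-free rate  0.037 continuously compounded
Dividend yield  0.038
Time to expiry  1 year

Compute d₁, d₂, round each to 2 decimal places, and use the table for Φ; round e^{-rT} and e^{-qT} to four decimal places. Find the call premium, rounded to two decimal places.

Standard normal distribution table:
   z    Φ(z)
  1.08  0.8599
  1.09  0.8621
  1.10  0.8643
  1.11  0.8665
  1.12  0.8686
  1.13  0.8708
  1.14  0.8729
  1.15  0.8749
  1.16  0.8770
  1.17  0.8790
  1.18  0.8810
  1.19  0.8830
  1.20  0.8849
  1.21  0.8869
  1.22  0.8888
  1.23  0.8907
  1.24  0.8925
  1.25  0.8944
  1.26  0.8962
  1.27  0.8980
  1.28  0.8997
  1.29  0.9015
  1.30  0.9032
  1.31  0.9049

$60.10

σ√T = 0.16 × 1.0000 = 0.1600
d₁ = [ln(340/280) + (0.037 − 0.038 + 0.16²/2)·1] / 0.1600 = [0.1942 + 0.0118] / 0.1600 = 1.2872 ≈ 1.29
d₂ = d₁ − σ√T = 1.2872 − 0.1600 = 1.1272 ≈ 1.13
e^(−qT) = e^(−0.038·1) = 0.9627;  e^(−rT) = e^(−0.037·1) = 0.9637
C = 340·0.9627·N(1.29) − 280·0.9637·N(1.13) = 340·0.9627·0.9015 − 280·0.9637·0.8708 = 295.0772 − 234.9732 = 60.1040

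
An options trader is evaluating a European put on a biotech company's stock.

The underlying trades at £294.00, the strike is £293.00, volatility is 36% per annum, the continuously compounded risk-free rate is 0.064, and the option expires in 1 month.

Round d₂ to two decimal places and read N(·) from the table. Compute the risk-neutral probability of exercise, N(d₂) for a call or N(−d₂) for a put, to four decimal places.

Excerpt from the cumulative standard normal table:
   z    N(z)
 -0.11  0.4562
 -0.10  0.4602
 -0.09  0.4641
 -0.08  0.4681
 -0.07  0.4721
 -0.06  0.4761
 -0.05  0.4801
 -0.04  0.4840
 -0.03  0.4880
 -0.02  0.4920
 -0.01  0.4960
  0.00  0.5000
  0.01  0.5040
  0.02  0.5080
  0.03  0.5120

T = 0.08333;  σ√T = 0.1039
d₁ = [ln(294/293) + (0.064 + 0.36²/2)·0.08333] / 0.1039 = [0.0034 + 0.0107] / 0.1039 = 0.1361 which rounds to 0.14
d₂ = d₁ − σ√T = 0.1361 − 0.1039 = 0.0321 which rounds to 0.03
Risk-neutral Pr[S_T < K] = N(−d₂) = N(-0.03) = 0.4880

0.4880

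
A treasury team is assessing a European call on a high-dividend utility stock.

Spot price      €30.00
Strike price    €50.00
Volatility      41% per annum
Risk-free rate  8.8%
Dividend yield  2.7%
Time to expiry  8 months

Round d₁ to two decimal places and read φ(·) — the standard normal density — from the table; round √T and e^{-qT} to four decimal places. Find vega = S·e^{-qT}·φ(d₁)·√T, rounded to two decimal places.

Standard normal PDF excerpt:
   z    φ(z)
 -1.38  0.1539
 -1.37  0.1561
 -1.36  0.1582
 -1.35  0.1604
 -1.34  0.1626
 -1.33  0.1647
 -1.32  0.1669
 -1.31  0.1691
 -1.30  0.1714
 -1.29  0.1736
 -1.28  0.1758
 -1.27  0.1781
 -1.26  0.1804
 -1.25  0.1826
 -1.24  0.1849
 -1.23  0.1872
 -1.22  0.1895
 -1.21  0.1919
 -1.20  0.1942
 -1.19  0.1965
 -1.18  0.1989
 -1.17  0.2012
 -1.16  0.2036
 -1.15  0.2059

4.45

σ√T = 0.41 × 0.8165 = 0.3348
ln(S/K) + (r − q + σ²/2)T = ln(30/50) + (0.088 − 0.027 + 0.41²/2)·0.6667 = -0.5108 + 0.0967 = -0.4141
d₁ = -0.4141 / 0.3348 = -1.2371 which rounds to -1.24
√T = √0.6667 = 0.8165
φ(d₁) = φ(-1.24) = 0.1849
exp(−qT) = exp(−0.027·0.6667) = 0.9822
vega = S·exp(−qT)·φ(d₁)·√T = 30·0.9822·0.1849·0.8165 = 4.4485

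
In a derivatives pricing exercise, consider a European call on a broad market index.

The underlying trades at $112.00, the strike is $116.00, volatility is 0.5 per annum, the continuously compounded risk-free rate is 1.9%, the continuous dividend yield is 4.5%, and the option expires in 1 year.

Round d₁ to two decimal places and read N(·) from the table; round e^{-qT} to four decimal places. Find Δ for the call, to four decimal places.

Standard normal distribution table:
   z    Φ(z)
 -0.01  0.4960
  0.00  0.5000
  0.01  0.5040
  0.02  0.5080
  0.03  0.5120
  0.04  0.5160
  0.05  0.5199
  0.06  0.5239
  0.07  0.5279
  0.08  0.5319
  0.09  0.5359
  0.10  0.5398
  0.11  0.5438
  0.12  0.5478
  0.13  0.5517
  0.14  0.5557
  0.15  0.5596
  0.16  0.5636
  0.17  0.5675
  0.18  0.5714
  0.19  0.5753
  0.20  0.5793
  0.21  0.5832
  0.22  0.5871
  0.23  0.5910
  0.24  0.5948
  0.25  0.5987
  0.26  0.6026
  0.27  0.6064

σ√T = 0.5·√1 = 0.5000
d₁ = [ln(112/116) + (0.019 − 0.045 + 0.5²/2)·1] / 0.5000 = [-0.0351 + 0.0990] / 0.5000 = 0.1278 ⇒ 0.13
N(d₁) = N(0.13) = 0.5517
Δ_call = e^(−qT)·N(d₁) = 0.9560·0.5517 = 0.5274

0.5274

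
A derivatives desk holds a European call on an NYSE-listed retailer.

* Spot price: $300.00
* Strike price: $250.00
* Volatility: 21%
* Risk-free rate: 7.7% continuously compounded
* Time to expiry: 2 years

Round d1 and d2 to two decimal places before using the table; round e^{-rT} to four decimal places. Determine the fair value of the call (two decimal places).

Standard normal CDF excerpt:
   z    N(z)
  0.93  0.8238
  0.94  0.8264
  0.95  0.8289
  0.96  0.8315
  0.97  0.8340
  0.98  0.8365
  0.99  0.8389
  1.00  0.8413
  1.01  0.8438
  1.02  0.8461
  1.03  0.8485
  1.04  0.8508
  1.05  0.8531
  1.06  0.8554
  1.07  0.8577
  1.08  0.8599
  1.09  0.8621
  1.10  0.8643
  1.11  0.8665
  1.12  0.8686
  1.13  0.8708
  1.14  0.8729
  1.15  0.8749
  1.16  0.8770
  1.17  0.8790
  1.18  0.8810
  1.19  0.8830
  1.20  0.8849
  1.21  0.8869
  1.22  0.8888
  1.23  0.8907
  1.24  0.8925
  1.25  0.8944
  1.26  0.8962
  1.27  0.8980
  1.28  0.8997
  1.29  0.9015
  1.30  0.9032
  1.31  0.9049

$90.63

T = 2;  σ√T = 0.2970
d₁ = [ln(300/250) + (0.077 + 0.21²/2)·2] / 0.2970 = [0.1823 + 0.1981] / 0.2970 = 1.2809 ⇒ 1.28
d₂ = d₁ − σ√T = 1.2809 − 0.2970 = 0.9840 ⇒ 0.98
e^(−rT) = e^(−0.077·2) = 0.8573
N(d₁) = N(1.28) = 0.8997;  N(d₂) = N(0.98) = 0.8365
C = 300·0.8997 − 250·0.8573·0.8365 = 269.9100 − 179.2829 = 90.6271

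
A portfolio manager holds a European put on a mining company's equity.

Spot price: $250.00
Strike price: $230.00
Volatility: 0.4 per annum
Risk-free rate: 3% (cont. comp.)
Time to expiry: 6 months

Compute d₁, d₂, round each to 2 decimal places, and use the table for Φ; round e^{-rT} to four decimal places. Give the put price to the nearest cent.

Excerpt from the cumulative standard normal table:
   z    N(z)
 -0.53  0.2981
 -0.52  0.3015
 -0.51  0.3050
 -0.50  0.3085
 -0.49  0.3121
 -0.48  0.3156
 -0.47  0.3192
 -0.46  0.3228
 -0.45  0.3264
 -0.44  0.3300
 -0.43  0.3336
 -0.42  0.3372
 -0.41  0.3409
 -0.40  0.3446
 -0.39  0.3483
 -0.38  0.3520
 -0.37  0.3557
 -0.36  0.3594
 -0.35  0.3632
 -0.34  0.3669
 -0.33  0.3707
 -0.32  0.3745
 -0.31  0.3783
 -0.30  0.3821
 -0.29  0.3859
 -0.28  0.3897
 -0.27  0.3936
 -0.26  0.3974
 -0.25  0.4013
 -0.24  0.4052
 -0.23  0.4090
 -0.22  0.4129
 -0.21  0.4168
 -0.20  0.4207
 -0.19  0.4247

$16.41

σ√T = 0.4·√0.5 = 0.2828
ln(S/K) + (r + σ²/2)T = ln(250/230) + (0.03 + 0.4²/2)·0.5 = 0.0834 + 0.0550 = 0.1384
d₁ = 0.1384 / 0.2828 = 0.4893 ≈ 0.49
d₂ = d₁ − σ√T = 0.4893 − 0.2828 = 0.2064 ≈ 0.21
e^(−rT) = e^(−0.03·0.5) = 0.9851
P = 230·0.9851·N(-0.21) − 250·N(-0.49) = 230·0.9851·0.4168 − 250·0.3121 = 94.4356 − 78.0250 = 16.4106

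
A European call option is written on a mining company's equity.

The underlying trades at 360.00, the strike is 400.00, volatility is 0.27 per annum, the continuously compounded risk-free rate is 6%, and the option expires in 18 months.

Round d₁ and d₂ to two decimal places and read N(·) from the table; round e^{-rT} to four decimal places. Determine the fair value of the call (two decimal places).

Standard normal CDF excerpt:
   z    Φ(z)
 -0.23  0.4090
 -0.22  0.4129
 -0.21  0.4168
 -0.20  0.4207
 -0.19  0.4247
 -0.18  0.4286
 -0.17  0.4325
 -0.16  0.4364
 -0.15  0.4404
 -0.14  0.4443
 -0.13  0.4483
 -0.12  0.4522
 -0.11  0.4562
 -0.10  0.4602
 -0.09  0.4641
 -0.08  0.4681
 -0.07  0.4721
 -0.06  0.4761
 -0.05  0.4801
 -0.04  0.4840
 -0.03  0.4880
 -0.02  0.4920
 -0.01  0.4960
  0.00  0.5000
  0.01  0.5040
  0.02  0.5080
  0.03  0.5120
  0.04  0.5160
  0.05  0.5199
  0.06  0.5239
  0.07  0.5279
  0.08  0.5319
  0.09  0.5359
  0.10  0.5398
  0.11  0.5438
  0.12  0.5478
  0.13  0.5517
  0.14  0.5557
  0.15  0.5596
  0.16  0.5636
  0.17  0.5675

σ√T = 0.27·√1.5 = 0.3307
d₁ = [ln(360/400) + (0.06 + 0.27²/2)·1.5] / 0.3307 = [-0.1054 + 0.1447] / 0.3307 = 0.1189 → 0.12
d₂ = d₁ − σ√T = 0.1189 − 0.3307 = -0.2118 → -0.21
exp(−rT) = exp(−0.06·1.5) = 0.9139
N(d₁) = N(0.12) = 0.5478;  N(d₂) = N(-0.21) = 0.4168
C = 360·0.5478 − 400·0.9139·0.4168 = 197.2080 − 152.3654 = 44.8426

44.84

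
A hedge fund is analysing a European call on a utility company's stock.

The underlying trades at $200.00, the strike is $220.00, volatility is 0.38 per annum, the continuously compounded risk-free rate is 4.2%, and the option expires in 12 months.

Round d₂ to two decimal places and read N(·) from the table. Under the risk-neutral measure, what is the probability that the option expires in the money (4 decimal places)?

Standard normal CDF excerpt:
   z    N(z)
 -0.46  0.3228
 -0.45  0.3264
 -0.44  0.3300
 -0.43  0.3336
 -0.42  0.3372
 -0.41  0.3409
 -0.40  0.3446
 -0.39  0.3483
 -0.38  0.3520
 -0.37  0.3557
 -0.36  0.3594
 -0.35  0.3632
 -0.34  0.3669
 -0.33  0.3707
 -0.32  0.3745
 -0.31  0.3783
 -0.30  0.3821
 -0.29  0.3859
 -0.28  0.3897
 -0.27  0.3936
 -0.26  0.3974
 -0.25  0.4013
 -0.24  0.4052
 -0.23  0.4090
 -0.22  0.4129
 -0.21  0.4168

σ√T = 0.38·√1 = 0.3800
d₁ = [ln(200/220) + (0.042 + 0.38²/2)·1] / 0.3800 = [-0.0953 + 0.1142] / 0.3800 = 0.0497 ⇒ 0.05
d₂ = d₁ − σ√T = 0.0497 − 0.3800 = -0.3303 ⇒ -0.33
Risk-neutral Pr[S_T > K] = N(d₂) = N(-0.33) = 0.3707

0.3707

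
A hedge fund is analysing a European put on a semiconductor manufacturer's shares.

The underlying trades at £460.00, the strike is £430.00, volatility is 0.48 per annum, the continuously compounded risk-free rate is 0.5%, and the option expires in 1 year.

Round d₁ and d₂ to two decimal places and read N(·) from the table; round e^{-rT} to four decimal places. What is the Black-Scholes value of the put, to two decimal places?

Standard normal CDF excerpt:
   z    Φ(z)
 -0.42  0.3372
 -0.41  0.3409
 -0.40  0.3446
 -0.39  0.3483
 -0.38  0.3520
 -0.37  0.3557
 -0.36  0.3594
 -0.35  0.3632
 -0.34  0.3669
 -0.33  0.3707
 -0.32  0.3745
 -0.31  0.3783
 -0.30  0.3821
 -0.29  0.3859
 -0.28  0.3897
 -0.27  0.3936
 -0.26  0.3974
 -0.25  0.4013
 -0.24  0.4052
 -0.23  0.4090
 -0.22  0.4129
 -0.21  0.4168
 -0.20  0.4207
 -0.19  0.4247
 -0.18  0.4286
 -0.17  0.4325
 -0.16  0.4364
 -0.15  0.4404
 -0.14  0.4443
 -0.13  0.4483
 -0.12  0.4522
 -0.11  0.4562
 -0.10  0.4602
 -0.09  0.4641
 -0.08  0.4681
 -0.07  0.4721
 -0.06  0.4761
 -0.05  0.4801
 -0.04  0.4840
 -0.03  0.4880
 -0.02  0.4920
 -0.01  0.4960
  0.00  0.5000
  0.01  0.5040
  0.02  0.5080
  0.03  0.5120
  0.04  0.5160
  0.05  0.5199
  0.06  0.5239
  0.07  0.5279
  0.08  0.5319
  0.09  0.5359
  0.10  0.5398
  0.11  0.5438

£69.07

σ√T = 0.48 × 1.0000 = 0.4800
d₁ = [ln(460/430) + (0.005 + 0.48²/2)·1] / 0.4800 = [0.0674 + 0.1202] / 0.4800 = 0.3909 which rounds to 0.39
d₂ = d₁ − σ√T = 0.3909 − 0.4800 = -0.0891 which rounds to -0.09
exp(−rT) = exp(−0.005·1) = 0.9950
N(−d₂) = N(0.09) = 0.5359;  N(−d₁) = N(-0.39) = 0.3483
P = 430·0.9950·0.5359 − 460·0.3483 = 229.2848 − 160.2180 = 69.0668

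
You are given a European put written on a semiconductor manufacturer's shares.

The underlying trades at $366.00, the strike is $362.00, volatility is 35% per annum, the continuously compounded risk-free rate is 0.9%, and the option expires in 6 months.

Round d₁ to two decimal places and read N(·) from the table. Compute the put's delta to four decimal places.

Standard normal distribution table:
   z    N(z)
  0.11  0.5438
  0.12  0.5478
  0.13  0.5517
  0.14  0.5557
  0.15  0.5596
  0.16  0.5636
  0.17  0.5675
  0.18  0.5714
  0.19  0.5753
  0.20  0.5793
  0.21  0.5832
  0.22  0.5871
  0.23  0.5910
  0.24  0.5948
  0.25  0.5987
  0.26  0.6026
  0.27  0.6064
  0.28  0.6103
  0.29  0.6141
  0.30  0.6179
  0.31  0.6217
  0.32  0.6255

σ√T = 0.35 × 0.7071 = 0.2475
d₁ = [ln(366/362) + (0.009 + ½·0.35²)·0.5] / (σ√T) = (0.0110 + 0.0351) / 0.2475 = 0.1863 which rounds to 0.19
N(d₁) = N(0.19) = 0.5753
Δ_put = N(d₁) − 1 = 0.5753 − 1 = -0.4247

-0.4247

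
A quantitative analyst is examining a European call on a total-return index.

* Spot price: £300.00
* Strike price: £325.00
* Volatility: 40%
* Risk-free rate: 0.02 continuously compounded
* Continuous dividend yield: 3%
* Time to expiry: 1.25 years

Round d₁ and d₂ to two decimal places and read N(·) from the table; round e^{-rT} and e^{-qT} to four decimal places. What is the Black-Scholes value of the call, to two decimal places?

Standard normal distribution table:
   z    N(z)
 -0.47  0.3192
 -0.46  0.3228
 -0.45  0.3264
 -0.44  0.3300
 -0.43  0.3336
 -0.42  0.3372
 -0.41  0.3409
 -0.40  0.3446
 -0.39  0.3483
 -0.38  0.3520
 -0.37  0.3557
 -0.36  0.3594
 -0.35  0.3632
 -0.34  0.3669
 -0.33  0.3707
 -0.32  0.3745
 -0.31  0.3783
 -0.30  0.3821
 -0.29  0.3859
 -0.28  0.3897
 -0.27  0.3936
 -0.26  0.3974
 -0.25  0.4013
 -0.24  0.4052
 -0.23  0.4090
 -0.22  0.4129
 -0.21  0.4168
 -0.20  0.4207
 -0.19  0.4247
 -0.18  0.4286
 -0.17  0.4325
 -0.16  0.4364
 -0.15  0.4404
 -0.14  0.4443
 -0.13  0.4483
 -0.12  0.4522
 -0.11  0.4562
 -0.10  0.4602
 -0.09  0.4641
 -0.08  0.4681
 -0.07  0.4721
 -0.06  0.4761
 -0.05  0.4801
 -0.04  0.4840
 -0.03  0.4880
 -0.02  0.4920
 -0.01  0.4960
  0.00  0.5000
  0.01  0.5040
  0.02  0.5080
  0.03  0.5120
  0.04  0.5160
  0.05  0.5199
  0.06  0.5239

£41.05

σ√T = 0.4 × 1.1180 = 0.4472
ln(S/K) + (r − q + σ²/2)T = ln(300/325) + (0.02 − 0.03 + 0.4²/2)·1.25 = -0.0800 + 0.0875 = 0.0075
d₁ = 0.0075 / 0.4472 = 0.0167 ≈ 0.02
d₂ = d₁ − σ√T = 0.0167 − 0.4472 = -0.4305 ≈ -0.43
exp(−qT) = exp(−0.03·1.25) = 0.9632;  exp(−rT) = exp(−0.02·1.25) = 0.9753
N(d₁) = N(0.02) = 0.5080;  N(d₂) = N(-0.43) = 0.3336
C = 300·0.9632·0.5080 − 325·0.9753·0.3336 = 146.7917 − 105.7420 = 41.0497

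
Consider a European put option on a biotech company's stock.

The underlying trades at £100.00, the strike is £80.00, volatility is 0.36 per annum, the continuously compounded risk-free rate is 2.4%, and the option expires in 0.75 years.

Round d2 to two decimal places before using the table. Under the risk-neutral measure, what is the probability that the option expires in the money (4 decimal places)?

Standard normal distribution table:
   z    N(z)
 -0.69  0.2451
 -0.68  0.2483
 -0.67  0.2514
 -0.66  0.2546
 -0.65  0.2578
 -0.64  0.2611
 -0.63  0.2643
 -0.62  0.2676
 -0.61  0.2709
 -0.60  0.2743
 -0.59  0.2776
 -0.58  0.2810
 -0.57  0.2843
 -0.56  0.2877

0.2676

σ√T = 0.36 × 0.8660 = 0.3118
d₁ = [ln(100/80) + (0.024 + ½·0.36²)·0.75] / (σ√T) = (0.2231 + 0.0666) / 0.3118 = 0.9294 ≈ 0.93
d₂ = 0.9294 − 0.3118 = 0.6176 ≈ 0.62
Risk-neutral Pr[S_T < K] = N(−d₂) = N(-0.62) = 0.2676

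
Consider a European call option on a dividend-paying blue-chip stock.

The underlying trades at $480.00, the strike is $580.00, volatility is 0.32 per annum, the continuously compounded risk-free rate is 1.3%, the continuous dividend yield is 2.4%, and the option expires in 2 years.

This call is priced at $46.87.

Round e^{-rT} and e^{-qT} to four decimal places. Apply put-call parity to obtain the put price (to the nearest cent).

$154.48

exp(−qT) = exp(−0.024·2) = 0.9531;  exp(−rT) = exp(−0.013·2) = 0.9743
Put-call parity: C − P = S·e^(−qT) − K·e^(−rT) = 480·0.9531 − 580·0.9743 = 457.4880 − 565.0940 = -107.6060
P = C − (C − P) = 46.87 − (-107.6060) = 154.4760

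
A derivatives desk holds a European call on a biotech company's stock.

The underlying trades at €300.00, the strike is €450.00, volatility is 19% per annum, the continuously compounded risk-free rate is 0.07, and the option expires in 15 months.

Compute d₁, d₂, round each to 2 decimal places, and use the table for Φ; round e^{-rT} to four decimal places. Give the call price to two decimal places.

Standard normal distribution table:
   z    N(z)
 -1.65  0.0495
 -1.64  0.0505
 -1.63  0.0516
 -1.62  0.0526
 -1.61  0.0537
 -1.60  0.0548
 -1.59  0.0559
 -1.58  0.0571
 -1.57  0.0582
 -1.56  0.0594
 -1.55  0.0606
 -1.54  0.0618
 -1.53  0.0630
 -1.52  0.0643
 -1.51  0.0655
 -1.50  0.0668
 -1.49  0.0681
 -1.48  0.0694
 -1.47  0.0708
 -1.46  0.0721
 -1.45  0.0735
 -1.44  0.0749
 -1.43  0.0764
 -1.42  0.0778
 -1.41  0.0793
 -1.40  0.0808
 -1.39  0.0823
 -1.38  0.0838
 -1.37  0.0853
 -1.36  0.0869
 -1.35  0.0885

σ√T = 0.19 × 1.1180 = 0.2124
ln(S/K) + (r + σ²/2)T = ln(300/450) + (0.07 + 0.19²/2)·1.25 = -0.4055 + 0.1101 = -0.2954
d₁ = -0.2954 / 0.2124 = -1.3906 ≈ -1.39
d₂ = d₁ − σ√T = -1.3906 − 0.2124 = -1.6030 ≈ -1.60
e^(−rT) = e^(−0.07·1.25) = 0.9162
N(d₁) = N(-1.39) = 0.0823;  N(d₂) = N(-1.60) = 0.0548
C = 300·0.0823 − 450·0.9162·0.0548 = 24.6900 − 22.5935 = 2.0965

€2.10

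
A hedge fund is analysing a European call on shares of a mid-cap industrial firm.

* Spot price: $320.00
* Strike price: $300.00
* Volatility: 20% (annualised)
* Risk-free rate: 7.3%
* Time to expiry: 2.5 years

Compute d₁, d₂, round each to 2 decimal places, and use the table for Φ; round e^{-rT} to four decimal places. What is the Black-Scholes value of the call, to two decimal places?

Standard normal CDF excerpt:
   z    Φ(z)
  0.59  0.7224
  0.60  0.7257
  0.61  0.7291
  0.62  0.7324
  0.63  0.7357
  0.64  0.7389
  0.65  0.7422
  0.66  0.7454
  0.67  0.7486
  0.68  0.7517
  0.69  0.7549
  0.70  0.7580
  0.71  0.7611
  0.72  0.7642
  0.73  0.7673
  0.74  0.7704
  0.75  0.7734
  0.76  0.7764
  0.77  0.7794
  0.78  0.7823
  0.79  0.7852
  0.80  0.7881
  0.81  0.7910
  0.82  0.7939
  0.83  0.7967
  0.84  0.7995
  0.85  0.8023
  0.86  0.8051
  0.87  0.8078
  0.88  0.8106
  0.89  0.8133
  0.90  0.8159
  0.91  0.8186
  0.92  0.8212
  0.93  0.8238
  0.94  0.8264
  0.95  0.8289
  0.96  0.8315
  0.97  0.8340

$81.38

σ√T = 0.2·√2.5 = 0.3162
d₁ = [ln(320/300) + (0.073 + 0.2²/2)·2.5] / 0.3162 = [0.0645 + 0.2325] / 0.3162 = 0.9393 ≈ 0.94
d₂ = d₁ − σ√T = 0.9393 − 0.3162 = 0.6231 ≈ 0.62
exp(−rT) = exp(−0.073·2.5) = 0.8332
N(d₁) = N(0.94) = 0.8264;  N(d₂) = N(0.62) = 0.7324
C = 320·0.8264 − 300·0.8332·0.7324 = 264.4480 − 183.0707 = 81.3773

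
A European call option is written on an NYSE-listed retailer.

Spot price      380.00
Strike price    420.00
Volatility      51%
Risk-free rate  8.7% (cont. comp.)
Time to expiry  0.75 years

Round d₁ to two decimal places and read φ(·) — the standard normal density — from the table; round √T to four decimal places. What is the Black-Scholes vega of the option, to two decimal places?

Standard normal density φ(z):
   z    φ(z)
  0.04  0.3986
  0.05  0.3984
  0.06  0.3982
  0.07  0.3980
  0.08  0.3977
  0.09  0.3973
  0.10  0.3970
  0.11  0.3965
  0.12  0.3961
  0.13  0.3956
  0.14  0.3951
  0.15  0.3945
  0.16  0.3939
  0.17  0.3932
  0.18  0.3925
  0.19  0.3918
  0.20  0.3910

σ√T = 0.51·√0.75 = 0.4417
ln(S/K) + (r + σ²/2)T = ln(380/420) + (0.087 + 0.51²/2)·0.75 = -0.1001 + 0.1628 = 0.0627
d₁ = 0.0627 / 0.4417 = 0.1420 → 0.14
√T = √0.75 = 0.8660
φ(d₁) = φ(0.14) = 0.3951
vega = S·φ(d₁)·√T = 380·0.3951·0.8660 = 130.0195

130.02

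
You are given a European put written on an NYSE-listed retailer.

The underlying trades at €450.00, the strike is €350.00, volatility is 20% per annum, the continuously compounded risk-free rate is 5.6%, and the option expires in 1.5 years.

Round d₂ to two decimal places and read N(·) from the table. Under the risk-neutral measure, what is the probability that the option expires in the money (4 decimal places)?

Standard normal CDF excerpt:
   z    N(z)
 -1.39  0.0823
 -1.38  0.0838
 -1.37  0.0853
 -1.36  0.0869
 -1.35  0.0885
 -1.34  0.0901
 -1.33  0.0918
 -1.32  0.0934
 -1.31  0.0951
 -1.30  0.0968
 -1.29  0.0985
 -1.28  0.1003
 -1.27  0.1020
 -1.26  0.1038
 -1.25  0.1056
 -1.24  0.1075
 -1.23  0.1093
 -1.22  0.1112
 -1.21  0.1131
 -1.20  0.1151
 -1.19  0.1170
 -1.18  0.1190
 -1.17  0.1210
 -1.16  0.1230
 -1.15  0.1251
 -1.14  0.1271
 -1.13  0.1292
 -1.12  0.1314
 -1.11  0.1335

σ√T = 0.2·√1.5 = 0.2449
d₁ = [ln(450/350) + (0.056 + 0.2²/2)·1.5] / 0.2449 = [0.2513 + 0.1140] / 0.2449 = 1.4914 ≈ 1.49
d₂ = d₁ − σ√T = 1.4914 − 0.2449 = 1.2464 ≈ 1.25
Risk-neutral Pr[S_T < K] = N(−d₂) = N(-1.25) = 0.1056

0.1056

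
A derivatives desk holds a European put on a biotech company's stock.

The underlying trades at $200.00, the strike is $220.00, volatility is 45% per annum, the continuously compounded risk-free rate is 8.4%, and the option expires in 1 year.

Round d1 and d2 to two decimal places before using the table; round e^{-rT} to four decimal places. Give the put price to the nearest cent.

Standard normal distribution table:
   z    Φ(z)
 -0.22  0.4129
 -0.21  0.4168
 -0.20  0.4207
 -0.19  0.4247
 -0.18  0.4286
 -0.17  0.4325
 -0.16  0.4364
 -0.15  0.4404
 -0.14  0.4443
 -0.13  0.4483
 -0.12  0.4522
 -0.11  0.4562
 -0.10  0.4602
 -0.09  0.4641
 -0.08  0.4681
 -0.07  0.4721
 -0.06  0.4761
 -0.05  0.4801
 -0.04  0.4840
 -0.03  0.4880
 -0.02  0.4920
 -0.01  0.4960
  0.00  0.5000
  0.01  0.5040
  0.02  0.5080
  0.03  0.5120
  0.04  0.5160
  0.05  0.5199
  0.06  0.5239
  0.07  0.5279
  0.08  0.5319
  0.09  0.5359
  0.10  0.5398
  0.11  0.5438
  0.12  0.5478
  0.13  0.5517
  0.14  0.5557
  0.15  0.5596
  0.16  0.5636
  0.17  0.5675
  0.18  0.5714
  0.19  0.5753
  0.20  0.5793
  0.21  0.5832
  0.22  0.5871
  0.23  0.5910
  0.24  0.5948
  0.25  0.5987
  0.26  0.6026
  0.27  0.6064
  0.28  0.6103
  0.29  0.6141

T = 1;  σ√T = 0.4500
d₁ = [ln(200/220) + (0.084 + 0.45²/2)·1] / 0.4500 = [-0.0953 + 0.1853] / 0.4500 = 0.1999 which rounds to 0.20
d₂ = d₁ − σ√T = 0.1999 − 0.4500 = -0.2501 which rounds to -0.25
e^(−rT) = e^(−0.084·1) = 0.9194
N(−d₂) = N(0.25) = 0.5987;  N(−d₁) = N(-0.20) = 0.4207
P = 220·0.9194·0.5987 − 200·0.4207 = 121.0979 − 84.1400 = 36.9579

$36.96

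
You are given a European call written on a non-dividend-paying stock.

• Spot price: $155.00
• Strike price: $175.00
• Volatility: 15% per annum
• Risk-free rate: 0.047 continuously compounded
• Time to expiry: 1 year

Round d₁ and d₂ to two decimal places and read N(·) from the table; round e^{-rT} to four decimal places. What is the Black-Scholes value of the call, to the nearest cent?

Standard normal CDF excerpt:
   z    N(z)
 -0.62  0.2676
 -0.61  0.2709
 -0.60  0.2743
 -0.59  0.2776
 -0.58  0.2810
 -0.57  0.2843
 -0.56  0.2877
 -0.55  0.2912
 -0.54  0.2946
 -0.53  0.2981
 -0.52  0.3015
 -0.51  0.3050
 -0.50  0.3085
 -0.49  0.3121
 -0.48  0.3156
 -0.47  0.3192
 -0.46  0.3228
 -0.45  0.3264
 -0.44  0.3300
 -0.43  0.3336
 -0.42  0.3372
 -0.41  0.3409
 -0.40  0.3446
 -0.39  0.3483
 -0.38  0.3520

T = 1;  σ√T = 0.1500
d₁ = [ln(155/175) + (0.047 + 0.15²/2)·1] / 0.1500 = [-0.1214 + 0.0582] / 0.1500 = -0.4207 ⇒ -0.42
d₂ = d₁ − σ√T = -0.4207 − 0.1500 = -0.5707 ⇒ -0.57
exp(−rT) = exp(−0.047·1) = 0.9541
N(d₁) = N(-0.42) = 0.3372;  N(d₂) = N(-0.57) = 0.2843
C = 155·0.3372 − 175·0.9541·0.2843 = 52.2660 − 47.4689 = 4.7971

$4.80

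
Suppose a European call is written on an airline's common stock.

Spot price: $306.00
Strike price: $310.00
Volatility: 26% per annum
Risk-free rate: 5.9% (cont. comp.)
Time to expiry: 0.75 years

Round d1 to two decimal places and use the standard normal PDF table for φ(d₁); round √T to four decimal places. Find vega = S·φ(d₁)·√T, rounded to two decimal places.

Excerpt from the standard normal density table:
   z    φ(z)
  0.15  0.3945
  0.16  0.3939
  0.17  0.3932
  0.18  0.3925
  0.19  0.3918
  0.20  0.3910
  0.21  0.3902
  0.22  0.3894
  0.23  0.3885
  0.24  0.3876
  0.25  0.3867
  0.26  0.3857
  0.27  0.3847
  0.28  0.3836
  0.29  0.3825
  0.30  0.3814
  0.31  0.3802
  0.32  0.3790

102.47

T = 0.75;  σ√T = 0.2252
d₁ = [ln(306/310) + (0.059 + 0.26²/2)·0.75] / 0.2252 = [-0.0130 + 0.0696] / 0.2252 = 0.2514 which rounds to 0.25
√T = √0.75 = 0.8660
φ(d₁) = φ(0.25) = 0.3867
vega = S·φ(d₁)·√T = 306·0.3867·0.8660 = 102.4740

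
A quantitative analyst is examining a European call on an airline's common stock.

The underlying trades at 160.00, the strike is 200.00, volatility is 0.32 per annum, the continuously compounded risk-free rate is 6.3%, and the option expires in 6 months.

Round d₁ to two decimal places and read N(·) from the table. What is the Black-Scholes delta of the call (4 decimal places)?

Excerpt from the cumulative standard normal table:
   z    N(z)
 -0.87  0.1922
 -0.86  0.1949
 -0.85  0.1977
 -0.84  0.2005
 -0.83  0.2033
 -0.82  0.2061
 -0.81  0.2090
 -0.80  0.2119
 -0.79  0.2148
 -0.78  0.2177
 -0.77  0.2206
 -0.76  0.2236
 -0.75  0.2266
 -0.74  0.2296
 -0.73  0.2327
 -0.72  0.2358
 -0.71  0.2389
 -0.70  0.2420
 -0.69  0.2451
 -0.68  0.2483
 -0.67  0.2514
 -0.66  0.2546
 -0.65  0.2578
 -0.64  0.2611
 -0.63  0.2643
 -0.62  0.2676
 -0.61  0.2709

0.2327

T = 0.5;  σ√T = 0.2263
d₁ = [ln(160/200) + (0.063 + 0.32²/2)·0.5] / 0.2263 = [-0.2231 + 0.0571] / 0.2263 = -0.7338 → -0.73
N(d₁) = N(-0.73) = 0.2327
Δ_call = N(d₁) = 0.2327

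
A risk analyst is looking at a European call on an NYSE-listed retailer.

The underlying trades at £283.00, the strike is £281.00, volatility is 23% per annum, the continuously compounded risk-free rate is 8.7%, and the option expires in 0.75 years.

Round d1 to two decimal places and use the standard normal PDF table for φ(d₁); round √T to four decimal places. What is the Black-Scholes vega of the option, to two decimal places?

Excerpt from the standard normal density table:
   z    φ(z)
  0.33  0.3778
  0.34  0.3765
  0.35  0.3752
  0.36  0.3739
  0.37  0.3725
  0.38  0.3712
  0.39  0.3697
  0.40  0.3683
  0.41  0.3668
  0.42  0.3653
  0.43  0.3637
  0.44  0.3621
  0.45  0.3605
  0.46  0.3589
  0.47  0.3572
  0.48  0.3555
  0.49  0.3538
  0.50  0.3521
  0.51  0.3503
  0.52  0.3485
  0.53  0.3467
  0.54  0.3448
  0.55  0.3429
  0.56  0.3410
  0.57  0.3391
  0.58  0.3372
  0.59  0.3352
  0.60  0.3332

σ√T = 0.23 × 0.8660 = 0.1992
d₁ = [ln(283/281) + (0.087 + 0.23²/2)·0.75] / 0.1992 = [0.0071 + 0.0851] / 0.1992 = 0.4628 which rounds to 0.46
√T = √0.75 = 0.8660
φ(d₁) = φ(0.46) = 0.3589
vega = S·φ(d₁)·√T = 283·0.3589·0.8660 = 87.9585
(Vega is the same for a European call and put with the same parameters.)

87.96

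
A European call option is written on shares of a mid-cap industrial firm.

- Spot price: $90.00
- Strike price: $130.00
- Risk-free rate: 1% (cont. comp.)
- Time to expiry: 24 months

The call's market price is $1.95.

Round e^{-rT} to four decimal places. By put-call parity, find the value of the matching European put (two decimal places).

e^(−rT) = e^(−0.01·2) = 0.9802
Put-call parity: C − P = S − K·e^(−rT) = 90 − 130·0.9802 = 90 − 127.4260 = -37.4260
P = C − (C − P) = 1.95 − (-37.4260) = 39.3760

$39.38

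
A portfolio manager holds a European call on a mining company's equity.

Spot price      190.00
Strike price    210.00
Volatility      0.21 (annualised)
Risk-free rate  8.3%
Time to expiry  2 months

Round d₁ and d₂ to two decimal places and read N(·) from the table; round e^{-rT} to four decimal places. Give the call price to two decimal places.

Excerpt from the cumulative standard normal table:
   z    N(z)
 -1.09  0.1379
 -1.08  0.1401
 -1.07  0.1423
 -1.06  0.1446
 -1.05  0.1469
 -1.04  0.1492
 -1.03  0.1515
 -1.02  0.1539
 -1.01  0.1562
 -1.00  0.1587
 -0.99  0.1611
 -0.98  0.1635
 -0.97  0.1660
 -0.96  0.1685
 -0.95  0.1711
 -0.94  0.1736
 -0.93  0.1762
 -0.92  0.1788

T = 0.1667;  σ√T = 0.0857
d₁ = [ln(190/210) + (0.083 + 0.21²/2)·0.1667] / 0.0857 = [-0.1001 + 0.0175] / 0.0857 = -0.9632 ⇒ -0.96
d₂ = d₁ − σ√T = -0.9632 − 0.0857 = -1.0489 ⇒ -1.05
e^(−rT) = e^(−0.083·0.1667) = 0.9863
N(d₁) = N(-0.96) = 0.1685;  N(d₂) = N(-1.05) = 0.1469
C = 190·0.1685 − 210·0.9863·0.1469 = 32.0150 − 30.4264 = 1.5886

1.59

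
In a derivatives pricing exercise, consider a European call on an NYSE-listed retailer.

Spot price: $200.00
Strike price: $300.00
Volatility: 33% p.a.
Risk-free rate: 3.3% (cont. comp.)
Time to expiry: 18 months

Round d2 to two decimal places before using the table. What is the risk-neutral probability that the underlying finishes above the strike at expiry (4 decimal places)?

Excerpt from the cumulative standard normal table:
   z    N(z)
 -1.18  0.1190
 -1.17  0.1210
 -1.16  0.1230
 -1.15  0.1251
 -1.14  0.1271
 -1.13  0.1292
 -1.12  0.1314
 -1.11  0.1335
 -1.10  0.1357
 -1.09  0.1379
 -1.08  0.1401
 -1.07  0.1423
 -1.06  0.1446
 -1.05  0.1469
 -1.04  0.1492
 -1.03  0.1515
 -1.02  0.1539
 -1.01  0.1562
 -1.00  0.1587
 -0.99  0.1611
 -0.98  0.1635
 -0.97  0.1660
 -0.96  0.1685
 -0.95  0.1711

σ√T = 0.33 × 1.2247 = 0.4042
d₁ = [ln(200/300) + (0.033 + 0.33²/2)·1.5] / 0.4042 = [-0.4055 + 0.1312] / 0.4042 = -0.6787 → -0.68
d₂ = d₁ − σ√T = -0.6787 − 0.4042 = -1.0828 → -1.08
Risk-neutral Pr[S_T > K] = N(d₂) = N(-1.08) = 0.1401

0.1401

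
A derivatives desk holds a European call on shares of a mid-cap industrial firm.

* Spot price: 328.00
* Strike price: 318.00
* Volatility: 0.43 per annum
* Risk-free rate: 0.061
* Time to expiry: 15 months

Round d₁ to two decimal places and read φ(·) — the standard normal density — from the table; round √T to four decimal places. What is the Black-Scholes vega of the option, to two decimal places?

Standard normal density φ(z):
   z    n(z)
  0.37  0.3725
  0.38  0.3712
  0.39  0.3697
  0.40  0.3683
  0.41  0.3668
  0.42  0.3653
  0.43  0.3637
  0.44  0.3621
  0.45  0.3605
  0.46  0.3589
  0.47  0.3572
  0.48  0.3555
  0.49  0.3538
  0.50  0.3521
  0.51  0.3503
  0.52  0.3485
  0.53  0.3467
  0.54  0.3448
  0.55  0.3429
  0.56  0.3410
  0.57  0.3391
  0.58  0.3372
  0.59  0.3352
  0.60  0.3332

131.61

T = 1.25;  σ√T = 0.4808
d₁ = [ln(328/318) + (0.061 + 0.43²/2)·1.25] / 0.4808 = [0.0310 + 0.1918] / 0.4808 = 0.4634 ≈ 0.46
√T = √1.25 = 1.1180
φ(d₁) = φ(0.46) = 0.3589
vega = S·φ(d₁)·√T = 328·0.3589·1.1180 = 131.6101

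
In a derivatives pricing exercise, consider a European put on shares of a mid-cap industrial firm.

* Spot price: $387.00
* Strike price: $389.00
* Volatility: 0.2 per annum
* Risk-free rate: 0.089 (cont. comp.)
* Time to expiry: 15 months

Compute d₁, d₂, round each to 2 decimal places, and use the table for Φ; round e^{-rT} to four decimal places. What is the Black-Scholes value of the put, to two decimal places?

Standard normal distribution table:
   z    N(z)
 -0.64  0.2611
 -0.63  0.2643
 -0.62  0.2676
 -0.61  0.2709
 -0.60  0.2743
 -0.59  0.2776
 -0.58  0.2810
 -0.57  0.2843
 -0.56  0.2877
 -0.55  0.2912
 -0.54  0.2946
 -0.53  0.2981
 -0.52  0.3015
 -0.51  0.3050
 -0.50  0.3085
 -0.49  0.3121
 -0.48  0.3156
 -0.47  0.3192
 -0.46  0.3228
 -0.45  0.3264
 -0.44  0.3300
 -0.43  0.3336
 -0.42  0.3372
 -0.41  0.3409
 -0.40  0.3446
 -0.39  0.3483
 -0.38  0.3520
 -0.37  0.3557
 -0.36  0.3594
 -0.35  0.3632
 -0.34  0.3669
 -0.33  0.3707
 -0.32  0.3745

$17.65

T = 1.25;  σ√T = 0.2236
d₁ = [ln(387/389) + (0.089 + 0.2²/2)·1.25] / 0.2236 = [-0.0052 + 0.1363] / 0.2236 = 0.5863 which rounds to 0.59
d₂ = d₁ − σ√T = 0.5863 − 0.2236 = 0.3627 which rounds to 0.36
e^(−rT) = e^(−0.089·1.25) = 0.8947
P = 389·0.8947·N(-0.36) − 387·N(-0.59) = 389·0.8947·0.3594 − 387·0.2776 = 125.0850 − 107.4312 = 17.6538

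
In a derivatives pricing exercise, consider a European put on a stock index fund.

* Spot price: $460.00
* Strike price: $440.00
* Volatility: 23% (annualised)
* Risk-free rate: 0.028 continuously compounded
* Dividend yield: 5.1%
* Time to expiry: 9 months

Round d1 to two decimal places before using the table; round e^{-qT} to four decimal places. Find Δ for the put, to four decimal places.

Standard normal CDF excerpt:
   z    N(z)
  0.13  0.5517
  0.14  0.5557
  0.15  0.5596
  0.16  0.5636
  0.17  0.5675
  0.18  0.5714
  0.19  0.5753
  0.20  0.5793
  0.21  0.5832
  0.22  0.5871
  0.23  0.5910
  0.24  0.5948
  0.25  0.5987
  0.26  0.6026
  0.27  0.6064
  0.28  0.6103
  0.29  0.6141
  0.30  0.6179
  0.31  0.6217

-0.3900

T = 0.75;  σ√T = 0.1992
d₁ = [ln(460/440) + (0.028 − 0.051 + 0.23²/2)·0.75] / 0.1992 = [0.0445 + 0.0026] / 0.1992 = 0.2362 which rounds to 0.24
N(d₁) = N(0.24) = 0.5948
Δ_put = exp(−qT)·(N(d₁) − 1) = 0.9625·(0.5948 − 1) = -0.3900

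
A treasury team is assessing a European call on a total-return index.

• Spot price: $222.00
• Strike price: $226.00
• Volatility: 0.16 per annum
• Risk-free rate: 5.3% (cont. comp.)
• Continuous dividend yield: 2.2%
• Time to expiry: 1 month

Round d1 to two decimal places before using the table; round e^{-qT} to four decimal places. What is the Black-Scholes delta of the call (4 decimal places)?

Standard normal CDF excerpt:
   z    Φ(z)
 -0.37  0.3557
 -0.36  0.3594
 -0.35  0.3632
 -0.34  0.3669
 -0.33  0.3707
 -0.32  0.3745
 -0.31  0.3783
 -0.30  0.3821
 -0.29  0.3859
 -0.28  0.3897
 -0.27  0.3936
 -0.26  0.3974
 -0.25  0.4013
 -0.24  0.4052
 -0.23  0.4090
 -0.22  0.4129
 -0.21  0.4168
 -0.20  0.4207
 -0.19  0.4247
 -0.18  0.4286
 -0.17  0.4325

σ√T = 0.16·√0.08333 = 0.0462
d₁ = [ln(222/226) + (0.053 − 0.022 + ½·0.16²)·0.08333] / (σ√T) = (-0.0179 + 0.0036) / 0.0462 = -0.3076 → -0.31
N(d₁) = N(-0.31) = 0.3783
Δ_call = exp(−qT)·N(d₁) = 0.9982·0.3783 = 0.3776

0.3776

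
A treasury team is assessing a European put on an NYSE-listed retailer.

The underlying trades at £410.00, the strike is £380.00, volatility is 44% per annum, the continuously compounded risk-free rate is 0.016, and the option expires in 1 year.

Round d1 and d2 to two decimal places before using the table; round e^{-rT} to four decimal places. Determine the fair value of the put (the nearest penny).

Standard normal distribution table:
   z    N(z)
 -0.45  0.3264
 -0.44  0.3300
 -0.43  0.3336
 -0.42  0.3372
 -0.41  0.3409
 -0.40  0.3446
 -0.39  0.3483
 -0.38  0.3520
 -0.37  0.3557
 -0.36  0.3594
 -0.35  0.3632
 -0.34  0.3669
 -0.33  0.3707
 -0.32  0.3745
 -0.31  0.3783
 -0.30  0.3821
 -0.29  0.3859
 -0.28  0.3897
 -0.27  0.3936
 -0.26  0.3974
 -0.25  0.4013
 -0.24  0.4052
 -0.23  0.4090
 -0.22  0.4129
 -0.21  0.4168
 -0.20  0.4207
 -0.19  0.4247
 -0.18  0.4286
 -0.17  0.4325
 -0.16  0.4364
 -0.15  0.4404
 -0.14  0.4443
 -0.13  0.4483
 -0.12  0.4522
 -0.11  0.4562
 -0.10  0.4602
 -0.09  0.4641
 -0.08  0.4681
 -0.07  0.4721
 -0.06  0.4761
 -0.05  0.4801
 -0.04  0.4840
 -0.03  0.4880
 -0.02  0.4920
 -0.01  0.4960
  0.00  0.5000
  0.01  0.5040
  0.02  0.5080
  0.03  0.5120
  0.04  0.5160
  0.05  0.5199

σ√T = 0.44 × 1.0000 = 0.4400
d₁ = [ln(410/380) + (0.016 + ½·0.44²)·1] / (σ√T) = (0.0760 + 0.1128) / 0.4400 = 0.4291 which rounds to 0.43
d₂ = 0.4291 − 0.4400 = -0.0109 which rounds to -0.01
exp(−rT) = exp(−0.016·1) = 0.9841
P = 380·0.9841·N(0.01) − 410·N(-0.43) = 380·0.9841·0.5040 − 410·0.3336 = 188.4748 − 136.7760 = 51.6988

£51.70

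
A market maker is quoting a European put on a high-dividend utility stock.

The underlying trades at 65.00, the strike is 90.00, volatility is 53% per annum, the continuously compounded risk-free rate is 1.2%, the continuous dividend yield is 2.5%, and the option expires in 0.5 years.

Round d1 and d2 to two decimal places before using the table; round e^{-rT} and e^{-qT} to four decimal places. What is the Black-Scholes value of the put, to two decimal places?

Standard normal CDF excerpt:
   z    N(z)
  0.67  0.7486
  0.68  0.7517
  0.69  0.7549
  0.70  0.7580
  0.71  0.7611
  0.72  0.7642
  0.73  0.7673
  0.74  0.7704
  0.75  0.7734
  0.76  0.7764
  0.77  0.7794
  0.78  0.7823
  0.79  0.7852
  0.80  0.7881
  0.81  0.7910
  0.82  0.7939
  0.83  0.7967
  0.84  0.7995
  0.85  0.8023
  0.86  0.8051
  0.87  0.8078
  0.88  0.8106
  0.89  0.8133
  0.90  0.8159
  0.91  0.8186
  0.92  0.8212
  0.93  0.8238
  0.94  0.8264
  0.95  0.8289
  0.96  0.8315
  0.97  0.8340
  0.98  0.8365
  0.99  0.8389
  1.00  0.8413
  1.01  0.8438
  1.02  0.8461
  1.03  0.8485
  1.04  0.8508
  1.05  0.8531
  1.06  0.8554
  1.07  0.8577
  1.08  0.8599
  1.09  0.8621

28.07

σ√T = 0.53·√0.5 = 0.3748
d₁ = [ln(65/90) + (0.012 − 0.025 + 0.53²/2)·0.5] / 0.3748 = [-0.3254 + 0.0637] / 0.3748 = -0.6983 ⇒ -0.70
d₂ = d₁ − σ√T = -0.6983 − 0.3748 = -1.0731 ⇒ -1.07
exp(−qT) = exp(−0.025·0.5) = 0.9876;  exp(−rT) = exp(−0.012·0.5) = 0.9940
N(−d₂) = N(1.07) = 0.8577;  N(−d₁) = N(0.70) = 0.7580
P = 90·0.9940·0.8577 − 65·0.9876·0.7580 = 76.7298 − 48.6591 = 28.0708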